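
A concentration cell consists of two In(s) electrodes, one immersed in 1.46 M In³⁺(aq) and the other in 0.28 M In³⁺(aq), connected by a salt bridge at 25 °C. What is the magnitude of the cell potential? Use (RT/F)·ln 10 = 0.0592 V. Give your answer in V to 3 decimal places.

0.014 V

For a concentration cell E°cell = 0, since both electrodes use the same couple.
The compartment with the higher In³⁺(aq) concentration (1.46 M) acts as the cathode; ions are reduced there and produced at the dilute (0.28 M) anode.
With n = 3, Ecell = −(0.0592/3)·log([dilute]/[conc]) = −(0.0592/3)·log(0.28/1.46) = +0.014 V.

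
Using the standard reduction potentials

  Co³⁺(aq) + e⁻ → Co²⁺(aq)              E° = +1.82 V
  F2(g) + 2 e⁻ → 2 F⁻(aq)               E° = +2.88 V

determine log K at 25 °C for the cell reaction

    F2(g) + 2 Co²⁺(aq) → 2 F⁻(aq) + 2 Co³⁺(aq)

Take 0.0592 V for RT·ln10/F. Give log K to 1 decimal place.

log K = 35.8

The F₂/F⁻ couple is reduced (cathode); E°cell = +2.88 − (+1.82) = +1.06 V with n = 2.
At equilibrium E = 0, so log K = nE°cell / 0.0592 = (2)(+1.06) / 0.0592 = 35.8.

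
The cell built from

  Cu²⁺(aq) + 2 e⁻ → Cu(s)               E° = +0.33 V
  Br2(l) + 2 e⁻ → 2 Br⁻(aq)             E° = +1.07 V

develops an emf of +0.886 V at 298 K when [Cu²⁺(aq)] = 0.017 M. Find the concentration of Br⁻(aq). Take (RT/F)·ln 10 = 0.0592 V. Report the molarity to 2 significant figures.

0.026 M

Br₂/Br⁻ is the cathode (higher E°); E°cell = +1.07 − (+0.33) = +0.74 V with n = 2.
From the Nernst equation, log Q = n(E° − E)/0.0592 = 2·(+0.74 − (+0.886))/0.0592 = −4.932.
For Br2(l) + Cu(s) → 2 Br⁻(aq) + Cu²⁺(aq), the reaction quotient is Q = [Br⁻(aq)]^2·[Cu²⁺(aq)].
Substituting the known concentrations and solving, log [Br⁻(aq)] = −1.581 and [Br⁻(aq)] = 0.026 M.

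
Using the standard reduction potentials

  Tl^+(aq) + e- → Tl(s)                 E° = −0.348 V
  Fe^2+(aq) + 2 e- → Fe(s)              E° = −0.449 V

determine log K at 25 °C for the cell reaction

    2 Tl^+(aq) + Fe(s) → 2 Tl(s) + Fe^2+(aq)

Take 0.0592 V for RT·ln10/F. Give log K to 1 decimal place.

log K = 3.4

The Tl⁺/Tl couple is reduced (cathode); E°cell = −0.348 − (−0.449) = +0.101 V with n = 2.
At equilibrium E = 0, so log K = nE°cell / 0.0592 = (2)(+0.101) / 0.0592 = 3.4.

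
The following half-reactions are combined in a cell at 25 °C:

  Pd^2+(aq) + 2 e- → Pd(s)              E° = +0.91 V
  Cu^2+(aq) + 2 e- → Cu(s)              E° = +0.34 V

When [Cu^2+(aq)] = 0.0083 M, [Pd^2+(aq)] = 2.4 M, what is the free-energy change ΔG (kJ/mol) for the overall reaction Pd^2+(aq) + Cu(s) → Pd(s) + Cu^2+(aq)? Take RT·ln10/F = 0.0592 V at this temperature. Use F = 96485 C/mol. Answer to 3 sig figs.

−124 kJ/mol

E°cell = +0.91 − (+0.34) = +0.57 V; the balanced reaction transfers n = 2 electrons.
Here Q = [Cu^2+(aq)] / [Pd^2+(aq)] = 0.00346 (log Q = −2.461), giving E = +0.57 − (0.0592/2)·(−2.461) = +0.6428 V.
ΔG = −nFE = −(2)(96485)(+0.6428) J/mol = −124 kJ/mol.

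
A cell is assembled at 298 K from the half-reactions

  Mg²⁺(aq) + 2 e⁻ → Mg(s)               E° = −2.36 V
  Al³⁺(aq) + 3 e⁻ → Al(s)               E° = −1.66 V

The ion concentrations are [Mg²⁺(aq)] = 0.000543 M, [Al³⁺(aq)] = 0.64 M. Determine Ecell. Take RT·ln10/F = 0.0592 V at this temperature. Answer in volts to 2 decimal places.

+0.79 V

Al³⁺/Al is reduced (cathode, E° = −1.66 V) and Mg²⁺/Mg is oxidized (anode).
E°cell = E°cat − E°an = −1.66 − (−2.36) = +0.70 V; n = 6.
Balancing gives 2 Al³⁺(aq) + 3 Mg(s) → 2 Al(s) + 3 Mg²⁺(aq); hence Q = [Mg²⁺(aq)]^3 / [Al³⁺(aq)]^2 = 3.91×10^−10 (log Q = −9.408).
Applying E = E° − (RT ln10/nF)·log Q gives +0.70 − (0.0592/6)(−9.408) = +0.79 V.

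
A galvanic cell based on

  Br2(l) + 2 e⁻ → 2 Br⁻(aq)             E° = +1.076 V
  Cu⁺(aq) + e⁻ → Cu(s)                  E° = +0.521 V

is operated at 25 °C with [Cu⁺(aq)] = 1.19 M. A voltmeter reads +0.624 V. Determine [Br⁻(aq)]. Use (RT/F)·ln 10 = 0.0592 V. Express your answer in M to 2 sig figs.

0.057 M

With Br₂/Br⁻ at the cathode and Cu⁺/Cu at the anode, E°cell = +1.076 − (+0.521) = +0.555 V (n = 2).
Since E = E° − (0.0592/n)·log Q, log Q = n(E° − E)/0.0592 = −2.331.
The balanced reaction is Br2(l) + 2 Cu(s) → 2 Br⁻(aq) + 2 Cu⁺(aq), so Q = [Br⁻(aq)]^2·[Cu⁺(aq)]^2.
Isolating [Br⁻(aq)] in Q = 10^{−2.331} yields log [Br⁻(aq)] = −1.241, i.e. 0.057 M.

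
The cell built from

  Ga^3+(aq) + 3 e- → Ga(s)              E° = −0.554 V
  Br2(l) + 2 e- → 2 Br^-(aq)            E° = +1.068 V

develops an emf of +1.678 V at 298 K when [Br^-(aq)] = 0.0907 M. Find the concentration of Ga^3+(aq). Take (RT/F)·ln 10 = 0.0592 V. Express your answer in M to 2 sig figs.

The Br₂/Br⁻ couple has the larger reduction potential, so it is the cathode: E°cell = +1.068 − (−0.554) = +1.622 V and n = 6.
Since E = E° − (0.0592/n)·log Q, log Q = n(E° − E)/0.0592 = −5.676.
The balanced reaction is 3 Br2(l) + 2 Ga(s) → 6 Br^-(aq) + 2 Ga^3+(aq), so Q = [Br^-(aq)]^6·[Ga^3+(aq)]^2.
Substituting the known concentrations and solving, log [Ga^3+(aq)] = 0.289 and [Ga^3+(aq)] = 1.9 M.

1.9 M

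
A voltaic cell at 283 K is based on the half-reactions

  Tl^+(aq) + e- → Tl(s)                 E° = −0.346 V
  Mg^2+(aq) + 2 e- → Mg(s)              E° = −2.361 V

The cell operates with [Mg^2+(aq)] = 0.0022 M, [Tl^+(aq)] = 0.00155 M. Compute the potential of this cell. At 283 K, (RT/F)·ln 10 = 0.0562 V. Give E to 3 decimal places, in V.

Tl⁺/Tl is reduced (cathode, E° = −0.346 V) and Mg²⁺/Mg is oxidized (anode).
The standard potential is −0.346 − (−2.361) = +2.015 V and the balanced reaction transfers n = 2 electrons.
Balancing gives 2 Tl^+(aq) + Mg(s) → 2 Tl(s) + Mg^2+(aq); hence Q = [Mg^2+(aq)] / [Tl^+(aq)]^2 = 916 (log Q = 2.962).
By the Nernst equation, E = +2.015 − (0.0562/2)·(2.962) = +1.932 V.

+1.932 V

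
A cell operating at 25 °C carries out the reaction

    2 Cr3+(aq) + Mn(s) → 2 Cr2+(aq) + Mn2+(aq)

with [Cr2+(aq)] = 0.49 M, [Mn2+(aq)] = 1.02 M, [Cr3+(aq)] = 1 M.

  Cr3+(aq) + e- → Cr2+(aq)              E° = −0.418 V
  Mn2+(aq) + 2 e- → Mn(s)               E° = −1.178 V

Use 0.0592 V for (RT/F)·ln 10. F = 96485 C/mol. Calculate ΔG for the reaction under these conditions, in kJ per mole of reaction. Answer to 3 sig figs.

−150 kJ/mol

With Cr³⁺/Cr²⁺ reduced at the cathode, E°cell = −0.418 − (−1.178) = +0.760 V and n = 2.
Q = ([Cr2+(aq)]^2·[Mn2+(aq)]) / [Cr3+(aq)]^2 = 0.245, so log Q = −0.611 and E = +0.760 − (0.0592/2)(−0.611) = +0.7781 V.
Finally ΔG = −nFE = −(2)(96485 C/mol)(+0.7781 V) = −150 kJ/mol.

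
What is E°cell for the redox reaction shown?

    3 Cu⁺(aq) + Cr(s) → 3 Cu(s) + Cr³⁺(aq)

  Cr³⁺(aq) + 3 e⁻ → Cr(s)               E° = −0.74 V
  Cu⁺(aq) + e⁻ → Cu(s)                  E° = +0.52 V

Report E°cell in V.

+1.26 V

In the reaction as written, Cu⁺(aq) is reduced (cathode) and Cr³⁺(aq) is produced by oxidation at the anode.
E°cell = E°(cathode) − E°(anode) = +0.52 − (−0.74) = +1.26 V.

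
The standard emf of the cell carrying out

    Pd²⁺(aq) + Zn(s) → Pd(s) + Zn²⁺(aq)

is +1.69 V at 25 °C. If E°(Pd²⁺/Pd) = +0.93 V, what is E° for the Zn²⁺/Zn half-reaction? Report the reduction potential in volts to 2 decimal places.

−0.76 V

In the reaction as written the Pd²⁺/Pd couple is reduced (cathode) and Zn²⁺/Zn is oxidized (anode), so E°cell = E°(Pd²⁺/Pd) − E°(Zn²⁺/Zn).
E°(Zn²⁺/Zn) = E°(cathode) − E°cell = +0.93 − (+1.69) = −0.76 V.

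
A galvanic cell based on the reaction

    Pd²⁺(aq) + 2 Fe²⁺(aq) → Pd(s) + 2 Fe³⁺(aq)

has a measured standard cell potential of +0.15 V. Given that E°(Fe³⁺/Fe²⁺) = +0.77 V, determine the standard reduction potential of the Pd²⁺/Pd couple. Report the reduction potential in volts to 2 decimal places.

In the reaction as written the Pd²⁺/Pd couple is reduced (cathode) and Fe³⁺/Fe²⁺ is oxidized (anode), so E°cell = E°(Pd²⁺/Pd) − E°(Fe³⁺/Fe²⁺).
E°(Pd²⁺/Pd) = E°cell + E°(anode) = +0.15 + (+0.77) = +0.92 V.

+0.92 V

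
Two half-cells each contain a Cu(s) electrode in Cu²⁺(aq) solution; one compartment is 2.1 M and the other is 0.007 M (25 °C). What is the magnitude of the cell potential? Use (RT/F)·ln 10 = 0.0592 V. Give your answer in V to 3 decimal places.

0.073 V

For a concentration cell E°cell = 0, since both electrodes use the same couple.
The compartment with the higher Cu²⁺(aq) concentration (2.1 M) acts as the cathode; ions are reduced there and produced at the dilute (0.007 M) anode.
With n = 2, Ecell = −(0.0592/2)·log([dilute]/[conc]) = −(0.0592/2)·log(0.007/2.1) = +0.073 V.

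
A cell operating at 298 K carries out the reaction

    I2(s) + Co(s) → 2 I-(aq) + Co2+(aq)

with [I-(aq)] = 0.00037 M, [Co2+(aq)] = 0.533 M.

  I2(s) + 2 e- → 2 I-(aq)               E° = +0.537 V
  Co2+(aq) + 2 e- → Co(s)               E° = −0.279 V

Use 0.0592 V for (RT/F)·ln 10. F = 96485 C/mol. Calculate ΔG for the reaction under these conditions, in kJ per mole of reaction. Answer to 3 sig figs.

E°cell = +0.537 − (−0.279) = +0.816 V; the balanced reaction transfers n = 2 electrons.
The reaction quotient is [I-(aq)]^2·[Co2+(aq)] = 7.3×10^−8; by Nernst, E = +0.816 − (0.0592/2)(−7.137) = +1.0273 V.
Then ΔG = −nFE = −2 × 96485 × +1.0273 J/mol = −198 kJ/mol.

−198 kJ/mol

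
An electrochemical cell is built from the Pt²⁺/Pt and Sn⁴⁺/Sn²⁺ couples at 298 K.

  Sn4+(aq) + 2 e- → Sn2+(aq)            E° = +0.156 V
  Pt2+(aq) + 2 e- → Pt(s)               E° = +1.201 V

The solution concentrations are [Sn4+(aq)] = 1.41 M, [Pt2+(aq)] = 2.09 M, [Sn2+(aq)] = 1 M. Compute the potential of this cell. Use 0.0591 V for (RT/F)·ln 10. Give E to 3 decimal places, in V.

+1.050 V

The Pt²⁺/Pt couple has the more positive E°, so it is the cathode; Sn⁴⁺/Sn²⁺ is the anode.
The standard potential is +1.201 − (+0.156) = +1.045 V and the balanced reaction transfers n = 2 electrons.
Balancing gives Pt2+(aq) + Sn2+(aq) → Pt(s) + Sn4+(aq); hence Q = [Sn4+(aq)] / ([Pt2+(aq)]·[Sn2+(aq)]) = 0.675 (log Q = −0.171).
Applying E = E° − (RT ln10/nF)·log Q gives +1.045 − (0.0591/2)(−0.171) = +1.050 V.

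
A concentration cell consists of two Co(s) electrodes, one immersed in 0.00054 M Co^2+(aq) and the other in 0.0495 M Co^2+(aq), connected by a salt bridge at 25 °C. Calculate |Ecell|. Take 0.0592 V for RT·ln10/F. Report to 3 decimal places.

0.058 V

For a concentration cell E°cell = 0, since both electrodes use the same couple.
The compartment with the higher Co^2+(aq) concentration (0.0495 M) acts as the cathode; ions are reduced there and produced at the dilute (0.00054 M) anode.
With n = 2, Ecell = −(0.0592/2)·log([dilute]/[conc]) = −(0.0592/2)·log(0.00054/0.0495) = +0.058 V.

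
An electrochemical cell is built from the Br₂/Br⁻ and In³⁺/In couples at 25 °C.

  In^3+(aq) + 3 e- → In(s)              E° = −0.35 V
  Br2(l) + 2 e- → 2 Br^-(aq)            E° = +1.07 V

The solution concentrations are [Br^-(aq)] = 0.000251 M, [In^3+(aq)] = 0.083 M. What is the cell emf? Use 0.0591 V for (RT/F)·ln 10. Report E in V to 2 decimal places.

Since E°(Br₂/Br⁻) > E°(In³⁺/In), Br₂/Br⁻ serves as the cathode.
The standard potential is +1.07 − (−0.35) = +1.42 V and the balanced reaction transfers n = 6 electrons.
For the overall reaction 3 Br2(l) + 2 In(s) → 6 Br^-(aq) + 2 In^3+(aq), Q = [Br^-(aq)]^6·[In^3+(aq)]^2 = 1.72×10^−24, giving log Q = −23.764.
Applying E = E° − (RT ln10/nF)·log Q gives +1.42 − (0.0591/6)(−23.764) = +1.65 V.

+1.65 V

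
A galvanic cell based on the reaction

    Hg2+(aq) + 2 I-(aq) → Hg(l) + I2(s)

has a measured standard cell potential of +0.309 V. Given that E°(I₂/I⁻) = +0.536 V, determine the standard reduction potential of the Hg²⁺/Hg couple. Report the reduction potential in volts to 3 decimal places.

+0.845 V

In the reaction as written the Hg²⁺/Hg couple is reduced (cathode) and I₂/I⁻ is oxidized (anode), so E°cell = E°(Hg²⁺/Hg) − E°(I₂/I⁻).
E°(Hg²⁺/Hg) = E°cell + E°(anode) = +0.309 + (+0.536) = +0.845 V.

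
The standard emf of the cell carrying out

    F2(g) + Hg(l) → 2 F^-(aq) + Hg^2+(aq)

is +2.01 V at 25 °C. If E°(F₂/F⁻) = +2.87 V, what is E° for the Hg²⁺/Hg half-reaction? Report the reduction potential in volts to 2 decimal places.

In the reaction as written the F₂/F⁻ couple is reduced (cathode) and Hg²⁺/Hg is oxidized (anode), so E°cell = E°(F₂/F⁻) − E°(Hg²⁺/Hg).
E°(Hg²⁺/Hg) = E°(cathode) − E°cell = +2.87 − (+2.01) = +0.86 V.

+0.86 V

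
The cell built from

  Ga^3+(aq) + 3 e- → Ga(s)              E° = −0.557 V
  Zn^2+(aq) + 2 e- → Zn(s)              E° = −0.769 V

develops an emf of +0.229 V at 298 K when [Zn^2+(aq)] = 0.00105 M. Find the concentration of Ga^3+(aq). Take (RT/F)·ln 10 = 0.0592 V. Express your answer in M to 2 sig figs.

The Ga³⁺/Ga couple has the larger reduction potential, so it is the cathode: E°cell = −0.557 − (−0.769) = +0.212 V and n = 6.
Rearranging E = E° − (0.0592/n)·log Q gives log Q = 6(+0.212 − (+0.229))/0.0592 = −1.723.
The balanced reaction is 2 Ga^3+(aq) + 3 Zn(s) → 2 Ga(s) + 3 Zn^2+(aq), so Q = [Zn^2+(aq)]^3 / [Ga^3+(aq)]^2.
Substituting the known concentrations and solving, log [Ga^3+(aq)] = −3.607 and [Ga^3+(aq)] = 0.00025 M.

0.00025 M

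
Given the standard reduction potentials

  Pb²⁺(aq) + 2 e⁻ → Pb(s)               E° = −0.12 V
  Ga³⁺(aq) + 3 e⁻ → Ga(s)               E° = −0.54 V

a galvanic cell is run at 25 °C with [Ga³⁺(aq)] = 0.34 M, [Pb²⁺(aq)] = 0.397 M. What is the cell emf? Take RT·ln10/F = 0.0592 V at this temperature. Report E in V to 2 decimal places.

+0.42 V

Pb²⁺/Pb is reduced (cathode, E° = −0.12 V) and Ga³⁺/Ga is oxidized (anode).
E°cell = −0.12 − (−0.54) = +0.42 V, with n = 6 electrons transferred.
The balanced reaction is 3 Pb²⁺(aq) + 2 Ga(s) → 3 Pb(s) + 2 Ga³⁺(aq), so Q = [Ga³⁺(aq)]^2 / [Pb²⁺(aq)]^3 = 1.85 and log Q = 0.267.
By the Nernst equation, E = +0.42 − (0.0592/6)·(0.267) = +0.42 V.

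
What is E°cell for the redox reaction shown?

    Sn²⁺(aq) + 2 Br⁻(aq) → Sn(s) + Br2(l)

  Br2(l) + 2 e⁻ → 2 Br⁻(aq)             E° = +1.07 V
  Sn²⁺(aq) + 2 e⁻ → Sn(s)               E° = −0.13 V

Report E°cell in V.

−1.20 V

In the reaction as written, Sn²⁺(aq) is reduced (cathode) and Br2(l) is produced by oxidation at the anode.
E°cell = E°(cathode) − E°(anode) = −0.13 − (+1.07) = −1.20 V.
The negative E°cell means the reaction is non-spontaneous in the direction written.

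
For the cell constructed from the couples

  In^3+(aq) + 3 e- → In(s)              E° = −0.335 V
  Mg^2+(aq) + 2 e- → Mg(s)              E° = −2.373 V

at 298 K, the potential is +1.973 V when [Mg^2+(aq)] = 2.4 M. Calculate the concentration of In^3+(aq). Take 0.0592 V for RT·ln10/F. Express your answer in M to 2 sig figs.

With In³⁺/In at the cathode and Mg²⁺/Mg at the anode, E°cell = −0.335 − (−2.373) = +2.038 V (n = 6).
From the Nernst equation, log Q = n(E° − E)/0.0592 = 6·(+2.038 − (+1.973))/0.0592 = 6.588.
Balancing electrons gives 2 In^3+(aq) + 3 Mg(s) → 2 In(s) + 3 Mg^2+(aq); thus Q = [Mg^2+(aq)]^3 / [In^3+(aq)]^2.
Isolating [In^3+(aq)] in Q = 10^{6.588} yields log [In^3+(aq)] = −2.724, i.e. 0.0019 M.

0.0019 M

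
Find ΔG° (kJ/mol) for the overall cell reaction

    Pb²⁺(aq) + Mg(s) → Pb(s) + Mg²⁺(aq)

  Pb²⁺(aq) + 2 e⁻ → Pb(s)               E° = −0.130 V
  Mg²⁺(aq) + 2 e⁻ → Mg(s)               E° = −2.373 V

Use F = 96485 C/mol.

In the reaction as written Pb²⁺(aq) is reduced, so the Pb²⁺/Pb couple is the cathode and Mg²⁺/Mg is the anode.
E°cell = −0.130 − (−2.373) = +2.243 V; balancing electrons gives n = 2.
ΔG° = −nFE°cell = −(2)(96485)(+2.243) J/mol = −433 kJ/mol.

−433 kJ/mol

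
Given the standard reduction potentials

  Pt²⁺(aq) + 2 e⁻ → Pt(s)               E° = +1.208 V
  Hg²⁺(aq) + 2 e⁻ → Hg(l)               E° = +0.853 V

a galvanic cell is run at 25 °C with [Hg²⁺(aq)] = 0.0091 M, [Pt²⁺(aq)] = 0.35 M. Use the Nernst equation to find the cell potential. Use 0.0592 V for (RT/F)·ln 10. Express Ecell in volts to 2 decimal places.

+0.40 V

Pt²⁺/Pt is reduced (cathode, E° = +1.208 V) and Hg²⁺/Hg is oxidized (anode).
The standard potential is +1.208 − (+0.853) = +0.355 V and the balanced reaction transfers n = 2 electrons.
For the overall reaction Pt²⁺(aq) + Hg(l) → Pt(s) + Hg²⁺(aq), Q = [Hg²⁺(aq)] / [Pt²⁺(aq)] = 0.026, giving log Q = −1.585.
Applying E = E° − (RT ln10/nF)·log Q gives +0.355 − (0.0592/2)(−1.585) = +0.40 V.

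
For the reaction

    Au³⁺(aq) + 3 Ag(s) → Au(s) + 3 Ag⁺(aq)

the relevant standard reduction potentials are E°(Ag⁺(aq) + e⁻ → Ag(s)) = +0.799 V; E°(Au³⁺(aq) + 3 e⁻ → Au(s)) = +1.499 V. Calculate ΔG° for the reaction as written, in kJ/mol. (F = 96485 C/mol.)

−203 kJ/mol

In the reaction as written Au³⁺(aq) is reduced, so the Au³⁺/Au couple is the cathode and Ag⁺/Ag is the anode.
E°cell = +1.499 − (+0.799) = +0.700 V; balancing electrons gives n = 3.
ΔG° = −nFE°cell = −(3)(96485)(+0.700) J/mol = −203 kJ/mol.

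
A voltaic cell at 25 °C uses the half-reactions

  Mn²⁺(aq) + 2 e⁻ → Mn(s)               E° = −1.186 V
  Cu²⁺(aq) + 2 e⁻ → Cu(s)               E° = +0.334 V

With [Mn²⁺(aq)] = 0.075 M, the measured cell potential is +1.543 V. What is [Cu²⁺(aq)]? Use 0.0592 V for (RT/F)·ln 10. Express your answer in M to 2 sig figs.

The Cu²⁺/Cu couple has the larger reduction potential, so it is the cathode: E°cell = +0.334 − (−1.186) = +1.520 V and n = 2.
From the Nernst equation, log Q = n(E° − E)/0.0592 = 2·(+1.520 − (+1.543))/0.0592 = −0.777.
The balanced reaction is Cu²⁺(aq) + Mn(s) → Cu(s) + Mn²⁺(aq), so Q = [Mn²⁺(aq)] / [Cu²⁺(aq)].
Isolating [Cu²⁺(aq)] in Q = 10^{−0.777} yields log [Cu²⁺(aq)] = −0.348, i.e. 0.45 M.

0.45 M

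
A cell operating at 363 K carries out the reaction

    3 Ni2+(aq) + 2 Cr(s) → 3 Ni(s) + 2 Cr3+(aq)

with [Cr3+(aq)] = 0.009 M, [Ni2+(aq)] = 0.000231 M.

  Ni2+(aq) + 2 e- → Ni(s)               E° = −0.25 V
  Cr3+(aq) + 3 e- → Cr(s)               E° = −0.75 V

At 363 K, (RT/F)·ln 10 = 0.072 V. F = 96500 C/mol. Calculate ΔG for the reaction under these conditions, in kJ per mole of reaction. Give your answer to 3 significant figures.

−242 kJ/mol

E°cell = −0.25 − (−0.75) = +0.50 V; the balanced reaction transfers n = 6 electrons.
The reaction quotient is [Cr3+(aq)]^2 / [Ni2+(aq)]^3 = 6.57×10^6; by Nernst, E = +0.50 − (0.072/6)(6.818) = +0.4182 V.
Then ΔG = −nFE = −6 × 96500 × +0.4182 J/mol = −242 kJ/mol.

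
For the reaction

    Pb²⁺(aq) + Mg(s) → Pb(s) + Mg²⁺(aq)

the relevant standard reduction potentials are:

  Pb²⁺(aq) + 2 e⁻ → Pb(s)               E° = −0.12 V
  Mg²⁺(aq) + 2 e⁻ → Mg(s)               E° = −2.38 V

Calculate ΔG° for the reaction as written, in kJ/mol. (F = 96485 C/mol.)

−436 kJ/mol

In the reaction as written Pb²⁺(aq) is reduced, so the Pb²⁺/Pb couple is the cathode and Mg²⁺/Mg is the anode.
E°cell = −0.12 − (−2.38) = +2.26 V; balancing electrons gives n = 2.
ΔG° = −nFE°cell = −(2)(96485)(+2.26) J/mol = −436 kJ/mol.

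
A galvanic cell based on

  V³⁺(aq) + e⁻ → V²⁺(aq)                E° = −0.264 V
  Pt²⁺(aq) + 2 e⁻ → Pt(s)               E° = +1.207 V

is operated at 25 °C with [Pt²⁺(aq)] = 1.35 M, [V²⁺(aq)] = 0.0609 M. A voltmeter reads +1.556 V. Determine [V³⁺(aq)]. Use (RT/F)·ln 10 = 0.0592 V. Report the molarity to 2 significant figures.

0.0026 M

With Pt²⁺/Pt at the cathode and V³⁺/V²⁺ at the anode, E°cell = +1.207 − (−0.264) = +1.471 V (n = 2).
From the Nernst equation, log Q = n(E° − E)/0.0592 = 2·(+1.471 − (+1.556))/0.0592 = −2.872.
The balanced reaction is Pt²⁺(aq) + 2 V²⁺(aq) → Pt(s) + 2 V³⁺(aq), so Q = [V³⁺(aq)]^2 / ([Pt²⁺(aq)]·[V²⁺(aq)]^2).
Substituting the known concentrations and solving, log [V³⁺(aq)] = −2.586 and [V³⁺(aq)] = 0.0026 M.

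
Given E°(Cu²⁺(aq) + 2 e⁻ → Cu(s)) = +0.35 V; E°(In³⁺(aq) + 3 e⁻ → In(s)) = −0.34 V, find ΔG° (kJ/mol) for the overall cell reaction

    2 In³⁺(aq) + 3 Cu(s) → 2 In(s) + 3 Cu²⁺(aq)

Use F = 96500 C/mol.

+400 kJ/mol

In the reaction as written In³⁺(aq) is reduced, so the In³⁺/In couple is the cathode and Cu²⁺/Cu is the anode.
E°cell = −0.34 − (+0.35) = −0.69 V; balancing electrons gives n = 6.
ΔG° = −nFE°cell = −(6)(96500)(−0.69) J/mol = +400 kJ/mol.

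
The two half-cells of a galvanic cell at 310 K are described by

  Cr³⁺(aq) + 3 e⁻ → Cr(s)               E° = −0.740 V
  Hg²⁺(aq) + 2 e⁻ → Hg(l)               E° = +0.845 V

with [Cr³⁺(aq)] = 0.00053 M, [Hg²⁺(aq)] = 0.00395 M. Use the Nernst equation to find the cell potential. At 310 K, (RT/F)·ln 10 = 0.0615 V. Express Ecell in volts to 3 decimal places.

Since E°(Hg²⁺/Hg) > E°(Cr³⁺/Cr), Hg²⁺/Hg serves as the cathode.
The standard potential is +0.845 − (−0.740) = +1.585 V and the balanced reaction transfers n = 6 electrons.
Balancing gives 3 Hg²⁺(aq) + 2 Cr(s) → 3 Hg(l) + 2 Cr³⁺(aq); hence Q = [Cr³⁺(aq)]^2 / [Hg²⁺(aq)]^3 = 4.56 (log Q = 0.659).
By the Nernst equation, E = +1.585 − (0.0615/6)·(0.659) = +1.578 V.

+1.578 V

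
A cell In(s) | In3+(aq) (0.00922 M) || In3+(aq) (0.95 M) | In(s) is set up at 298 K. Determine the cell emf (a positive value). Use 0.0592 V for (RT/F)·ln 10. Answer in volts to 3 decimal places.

For a concentration cell E°cell = 0, since both electrodes use the same couple.
The compartment with the higher In3+(aq) concentration (0.95 M) acts as the cathode; ions are reduced there and produced at the dilute (0.00922 M) anode.
With n = 3, Ecell = −(0.0592/3)·log([dilute]/[conc]) = −(0.0592/3)·log(0.00922/0.95) = +0.040 V.

0.040 V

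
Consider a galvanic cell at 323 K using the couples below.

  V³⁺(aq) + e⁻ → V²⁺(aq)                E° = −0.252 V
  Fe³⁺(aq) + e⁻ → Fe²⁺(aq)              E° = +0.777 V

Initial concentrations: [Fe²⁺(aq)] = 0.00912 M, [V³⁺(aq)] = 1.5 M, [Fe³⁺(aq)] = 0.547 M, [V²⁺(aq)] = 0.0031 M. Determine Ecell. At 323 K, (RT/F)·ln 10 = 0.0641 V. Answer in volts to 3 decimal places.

+0.971 V

Since E°(Fe³⁺/Fe²⁺) > E°(V³⁺/V²⁺), Fe³⁺/Fe²⁺ serves as the cathode.
The standard potential is +0.777 − (−0.252) = +1.029 V and the balanced reaction transfers n = 1 electron.
Balancing gives Fe³⁺(aq) + V²⁺(aq) → Fe²⁺(aq) + V³⁺(aq); hence Q = ([Fe²⁺(aq)]·[V³⁺(aq)]) / ([Fe³⁺(aq)]·[V²⁺(aq)]) = 8.07 (log Q = 0.907).
Applying E = E° − (RT ln10/nF)·log Q gives +1.029 − (0.0641/1)(0.907) = +0.971 V.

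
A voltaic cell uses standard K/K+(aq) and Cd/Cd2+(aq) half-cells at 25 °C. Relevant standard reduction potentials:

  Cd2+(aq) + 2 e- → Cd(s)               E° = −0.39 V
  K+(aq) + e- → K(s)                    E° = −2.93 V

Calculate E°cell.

+2.54 V

The Cd²⁺/Cd couple has the higher E°, so Cd ion is reduced (cathode) and K is oxidized (anode).
E°cell = E°(cathode) − E°(anode) = −0.39 − (−2.93) = +2.54 V.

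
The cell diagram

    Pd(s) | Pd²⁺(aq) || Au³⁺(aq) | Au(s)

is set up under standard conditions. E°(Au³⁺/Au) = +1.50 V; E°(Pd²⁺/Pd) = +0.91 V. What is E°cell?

By convention the left-hand electrode in cell notation is the anode (oxidation) and the right-hand electrode is the cathode (reduction).
E°cell = E°(right) − E°(left) = +1.50 − (+0.91) = +0.59 V.

+0.59 V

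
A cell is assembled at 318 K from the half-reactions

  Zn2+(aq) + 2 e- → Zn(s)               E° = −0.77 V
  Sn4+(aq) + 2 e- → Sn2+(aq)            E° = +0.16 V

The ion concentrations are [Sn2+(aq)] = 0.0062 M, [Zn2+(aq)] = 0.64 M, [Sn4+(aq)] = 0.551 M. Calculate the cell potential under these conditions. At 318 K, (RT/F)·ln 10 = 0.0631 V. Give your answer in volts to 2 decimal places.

+1.00 V

Since E°(Sn⁴⁺/Sn²⁺) > E°(Zn²⁺/Zn), Sn⁴⁺/Sn²⁺ serves as the cathode.
E°cell = +0.16 − (−0.77) = +0.93 V, with n = 2 electrons transferred.
Balancing gives Sn4+(aq) + Zn(s) → Sn2+(aq) + Zn2+(aq); hence Q = ([Sn2+(aq)]·[Zn2+(aq)]) / [Sn4+(aq)] = 0.0072 (log Q = −2.143).
E = E° − (0.0631/n)·log Q = +0.93 − (0.0631/2)(−2.143) = +1.00 V.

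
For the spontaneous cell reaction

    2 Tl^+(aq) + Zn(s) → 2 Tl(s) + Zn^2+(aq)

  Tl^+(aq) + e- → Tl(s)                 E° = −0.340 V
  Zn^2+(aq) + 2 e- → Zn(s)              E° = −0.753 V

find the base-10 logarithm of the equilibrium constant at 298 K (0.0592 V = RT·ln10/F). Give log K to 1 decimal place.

log K = 14.0

The Tl⁺/Tl couple is reduced (cathode); E°cell = −0.340 − (−0.753) = +0.413 V with n = 2.
At equilibrium E = 0, so log K = nE°cell / 0.0592 = (2)(+0.413) / 0.0592 = 14.0.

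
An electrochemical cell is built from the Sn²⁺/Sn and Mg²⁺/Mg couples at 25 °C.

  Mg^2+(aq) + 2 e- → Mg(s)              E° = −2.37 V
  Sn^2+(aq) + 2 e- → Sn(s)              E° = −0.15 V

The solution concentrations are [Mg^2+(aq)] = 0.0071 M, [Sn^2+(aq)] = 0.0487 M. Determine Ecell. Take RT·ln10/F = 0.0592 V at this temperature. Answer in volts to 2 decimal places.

The Sn²⁺/Sn couple has the more positive E°, so it is the cathode; Mg²⁺/Mg is the anode.
E°cell = −0.15 − (−2.37) = +2.22 V, with n = 2 electrons transferred.
For the overall reaction Sn^2+(aq) + Mg(s) → Sn(s) + Mg^2+(aq), Q = [Mg^2+(aq)] / [Sn^2+(aq)] = 0.146, giving log Q = −0.836.
Applying E = E° − (RT ln10/nF)·log Q gives +2.22 − (0.0592/2)(−0.836) = +2.24 V.

+2.24 V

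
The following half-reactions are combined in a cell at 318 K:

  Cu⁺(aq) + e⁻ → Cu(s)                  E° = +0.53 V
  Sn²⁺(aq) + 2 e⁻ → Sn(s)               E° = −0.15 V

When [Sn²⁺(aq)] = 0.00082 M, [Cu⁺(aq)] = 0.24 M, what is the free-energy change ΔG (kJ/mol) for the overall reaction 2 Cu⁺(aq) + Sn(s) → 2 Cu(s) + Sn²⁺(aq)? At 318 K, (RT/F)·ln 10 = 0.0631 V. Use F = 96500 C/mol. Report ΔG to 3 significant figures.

E°cell = +0.53 − (−0.15) = +0.68 V; the balanced reaction transfers n = 2 electrons.
The reaction quotient is [Sn²⁺(aq)] / [Cu⁺(aq)]^2 = 0.0142; by Nernst, E = +0.68 − (0.0631/2)(−1.847) = +0.7383 V.
ΔG = −nFE = −(2)(96500)(+0.7383) J/mol = −142 kJ/mol.

−142 kJ/mol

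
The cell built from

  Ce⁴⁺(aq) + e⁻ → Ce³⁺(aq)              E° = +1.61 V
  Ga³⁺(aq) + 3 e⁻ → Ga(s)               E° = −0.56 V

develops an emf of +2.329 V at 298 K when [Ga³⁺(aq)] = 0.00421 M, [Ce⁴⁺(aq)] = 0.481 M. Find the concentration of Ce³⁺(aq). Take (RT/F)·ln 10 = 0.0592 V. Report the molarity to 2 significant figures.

The Ce⁴⁺/Ce³⁺ couple has the larger reduction potential, so it is the cathode: E°cell = +1.61 − (−0.56) = +2.17 V and n = 3.
Rearranging E = E° − (0.0592/n)·log Q gives log Q = 3(+2.17 − (+2.329))/0.0592 = −8.057.
The balanced reaction is 3 Ce⁴⁺(aq) + Ga(s) → 3 Ce³⁺(aq) + Ga³⁺(aq), so Q = ([Ce³⁺(aq)]^3·[Ga³⁺(aq)]) / [Ce⁴⁺(aq)]^3.
Solving for the unknown gives log [Ce³⁺(aq)] = −2.212, so [Ce³⁺(aq)] ≈ 0.0061 M.

0.0061 M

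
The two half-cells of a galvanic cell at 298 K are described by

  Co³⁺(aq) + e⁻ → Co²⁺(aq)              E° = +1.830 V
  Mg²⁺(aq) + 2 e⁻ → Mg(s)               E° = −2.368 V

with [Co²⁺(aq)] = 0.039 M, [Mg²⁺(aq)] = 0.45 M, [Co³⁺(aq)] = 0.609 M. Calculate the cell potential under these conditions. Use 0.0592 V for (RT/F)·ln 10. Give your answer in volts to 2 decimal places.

+4.28 V

The Co³⁺/Co²⁺ couple has the more positive E°, so it is the cathode; Mg²⁺/Mg is the anode.
The standard potential is +1.830 − (−2.368) = +4.198 V and the balanced reaction transfers n = 2 electrons.
For the overall reaction 2 Co³⁺(aq) + Mg(s) → 2 Co²⁺(aq) + Mg²⁺(aq), Q = ([Co²⁺(aq)]^2·[Mg²⁺(aq)]) / [Co³⁺(aq)]^2 = 0.00185, giving log Q = −2.734.
E = E° − (0.0592/n)·log Q = +4.198 − (0.0592/2)(−2.734) = +4.28 V.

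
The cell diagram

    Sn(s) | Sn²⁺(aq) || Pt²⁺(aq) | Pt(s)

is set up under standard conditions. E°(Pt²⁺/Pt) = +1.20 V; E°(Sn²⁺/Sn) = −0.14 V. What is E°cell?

By convention the left-hand electrode in cell notation is the anode (oxidation) and the right-hand electrode is the cathode (reduction).
E°cell = E°(right) − E°(left) = +1.20 − (−0.14) = +1.34 V.

+1.34 V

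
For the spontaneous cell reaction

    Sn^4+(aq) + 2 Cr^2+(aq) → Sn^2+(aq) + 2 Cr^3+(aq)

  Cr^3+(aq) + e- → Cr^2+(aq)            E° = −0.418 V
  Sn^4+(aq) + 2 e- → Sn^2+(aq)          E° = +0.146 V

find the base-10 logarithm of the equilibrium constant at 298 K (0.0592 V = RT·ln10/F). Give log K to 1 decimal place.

log K = 19.1

The Sn⁴⁺/Sn²⁺ couple is reduced (cathode); E°cell = +0.146 − (−0.418) = +0.564 V with n = 2.
At equilibrium E = 0, so log K = nE°cell / 0.0592 = (2)(+0.564) / 0.0592 = 19.1.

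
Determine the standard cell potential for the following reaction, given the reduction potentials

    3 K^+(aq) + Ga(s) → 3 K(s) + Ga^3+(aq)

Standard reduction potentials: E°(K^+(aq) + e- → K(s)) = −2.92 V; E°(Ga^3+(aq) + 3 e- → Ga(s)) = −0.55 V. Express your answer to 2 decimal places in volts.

K^+(aq) gains electrons, so the K⁺/K couple is the cathode; the Ga³⁺/Ga couple is the anode.
E°cell = E°(cathode) − E°(anode) = −2.92 − (−0.55) = −2.37 V.

−2.37 V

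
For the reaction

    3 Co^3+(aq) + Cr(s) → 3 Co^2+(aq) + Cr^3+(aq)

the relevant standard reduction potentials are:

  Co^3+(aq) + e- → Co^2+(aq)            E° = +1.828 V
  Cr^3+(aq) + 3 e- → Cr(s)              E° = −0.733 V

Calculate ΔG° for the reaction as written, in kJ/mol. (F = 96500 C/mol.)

−741 kJ/mol

In the reaction as written Co^3+(aq) is reduced, so the Co³⁺/Co²⁺ couple is the cathode and Cr³⁺/Cr is the anode.
E°cell = +1.828 − (−0.733) = +2.561 V; balancing electrons gives n = 3.
ΔG° = −nFE°cell = −(3)(96500)(+2.561) J/mol = −741 kJ/mol.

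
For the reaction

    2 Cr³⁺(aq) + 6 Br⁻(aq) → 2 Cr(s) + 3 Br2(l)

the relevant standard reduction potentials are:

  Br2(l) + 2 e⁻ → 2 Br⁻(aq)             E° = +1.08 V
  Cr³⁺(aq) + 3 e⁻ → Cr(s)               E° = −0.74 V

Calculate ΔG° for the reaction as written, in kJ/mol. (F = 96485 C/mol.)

In the reaction as written Cr³⁺(aq) is reduced, so the Cr³⁺/Cr couple is the cathode and Br₂/Br⁻ is the anode.
E°cell = −0.74 − (+1.08) = −1.82 V; balancing electrons gives n = 6.
ΔG° = −nFE°cell = −(6)(96485)(−1.82) J/mol = +1054 kJ/mol.

+1054 kJ/mol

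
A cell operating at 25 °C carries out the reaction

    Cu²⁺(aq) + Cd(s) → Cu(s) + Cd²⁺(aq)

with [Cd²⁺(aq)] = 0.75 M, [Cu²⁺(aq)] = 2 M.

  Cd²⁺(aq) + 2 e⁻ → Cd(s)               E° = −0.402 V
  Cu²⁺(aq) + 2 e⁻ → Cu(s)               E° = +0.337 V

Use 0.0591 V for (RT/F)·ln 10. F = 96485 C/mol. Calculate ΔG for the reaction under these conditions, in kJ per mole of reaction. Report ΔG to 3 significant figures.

−145 kJ/mol

E°cell = +0.337 − (−0.402) = +0.739 V; the balanced reaction transfers n = 2 electrons.
The reaction quotient is [Cd²⁺(aq)] / [Cu²⁺(aq)] = 0.375; by Nernst, E = +0.739 − (0.0591/2)(−0.426) = +0.7516 V.
Then ΔG = −nFE = −2 × 96485 × +0.7516 J/mol = −145 kJ/mol.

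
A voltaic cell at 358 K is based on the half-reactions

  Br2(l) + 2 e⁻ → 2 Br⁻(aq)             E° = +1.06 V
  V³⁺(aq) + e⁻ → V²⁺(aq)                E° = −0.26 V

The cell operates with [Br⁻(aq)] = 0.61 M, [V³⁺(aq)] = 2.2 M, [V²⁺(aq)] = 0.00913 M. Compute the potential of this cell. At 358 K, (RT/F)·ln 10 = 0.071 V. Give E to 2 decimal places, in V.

The Br₂/Br⁻ couple has the more positive E°, so it is the cathode; V³⁺/V²⁺ is the anode.
The standard potential is +1.06 − (−0.26) = +1.32 V and the balanced reaction transfers n = 2 electrons.
For the overall reaction Br2(l) + 2 V²⁺(aq) → 2 Br⁻(aq) + 2 V³⁺(aq), Q = ([Br⁻(aq)]^2·[V³⁺(aq)]^2) / [V²⁺(aq)]^2 = 2.16×10^4, giving log Q = 4.335.
E = E° − (0.071/n)·log Q = +1.32 − (0.071/2)(4.335) = +1.17 V.

+1.17 V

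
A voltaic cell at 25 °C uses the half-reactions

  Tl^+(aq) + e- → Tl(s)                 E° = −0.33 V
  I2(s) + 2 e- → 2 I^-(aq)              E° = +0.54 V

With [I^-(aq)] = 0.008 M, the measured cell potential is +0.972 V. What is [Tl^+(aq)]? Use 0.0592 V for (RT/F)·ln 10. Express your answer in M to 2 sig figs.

2.4 M

I₂/I⁻ is the cathode (higher E°); E°cell = +0.54 − (−0.33) = +0.87 V with n = 2.
Rearranging E = E° − (0.0592/n)·log Q gives log Q = 2(+0.87 − (+0.972))/0.0592 = −3.446.
For I2(s) + 2 Tl(s) → 2 I^-(aq) + 2 Tl^+(aq), the reaction quotient is Q = [I^-(aq)]^2·[Tl^+(aq)]^2.
Substituting the known concentrations and solving, log [Tl^+(aq)] = 0.374 and [Tl^+(aq)] = 2.4 M.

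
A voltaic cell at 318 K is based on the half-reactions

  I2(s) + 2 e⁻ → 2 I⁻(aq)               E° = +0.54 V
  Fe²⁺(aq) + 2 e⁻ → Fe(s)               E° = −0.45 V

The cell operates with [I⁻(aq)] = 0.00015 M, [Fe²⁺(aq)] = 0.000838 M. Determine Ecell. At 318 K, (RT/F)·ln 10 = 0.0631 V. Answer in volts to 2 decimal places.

I₂/I⁻ is reduced (cathode, E° = +0.54 V) and Fe²⁺/Fe is oxidized (anode).
E°cell = E°cat − E°an = +0.54 − (−0.45) = +0.99 V; n = 2.
The balanced reaction is I2(s) + Fe(s) → 2 I⁻(aq) + Fe²⁺(aq), so Q = [I⁻(aq)]^2·[Fe²⁺(aq)] = 1.89×10^−11 and log Q = −10.725.
By the Nernst equation, E = +0.99 − (0.0631/2)·(−10.725) = +1.33 V.

+1.33 V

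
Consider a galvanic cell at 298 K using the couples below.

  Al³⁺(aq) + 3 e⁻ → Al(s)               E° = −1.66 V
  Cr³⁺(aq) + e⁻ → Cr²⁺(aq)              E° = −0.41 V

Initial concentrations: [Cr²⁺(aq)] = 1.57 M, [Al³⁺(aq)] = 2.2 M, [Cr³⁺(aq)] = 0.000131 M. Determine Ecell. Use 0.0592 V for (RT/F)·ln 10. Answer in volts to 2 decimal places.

Cr³⁺/Cr²⁺ is reduced (cathode, E° = −0.41 V) and Al³⁺/Al is oxidized (anode).
The standard potential is −0.41 − (−1.66) = +1.25 V and the balanced reaction transfers n = 3 electrons.
Balancing gives 3 Cr³⁺(aq) + Al(s) → 3 Cr²⁺(aq) + Al³⁺(aq); hence Q = ([Cr²⁺(aq)]^3·[Al³⁺(aq)]) / [Cr³⁺(aq)]^3 = 3.79×10^12 (log Q = 12.578).
By the Nernst equation, E = +1.25 − (0.0592/3)·(12.578) = +1.00 V.

+1.00 V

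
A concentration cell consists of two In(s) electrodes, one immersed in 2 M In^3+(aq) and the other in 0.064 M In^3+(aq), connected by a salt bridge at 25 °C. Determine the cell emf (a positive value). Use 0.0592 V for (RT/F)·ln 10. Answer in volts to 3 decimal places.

0.029 V

For a concentration cell E°cell = 0, since both electrodes use the same couple.
The compartment with the higher In^3+(aq) concentration (2 M) acts as the cathode; ions are reduced there and produced at the dilute (0.064 M) anode.
With n = 3, Ecell = −(0.0592/3)·log([dilute]/[conc]) = −(0.0592/3)·log(0.064/2) = +0.029 V.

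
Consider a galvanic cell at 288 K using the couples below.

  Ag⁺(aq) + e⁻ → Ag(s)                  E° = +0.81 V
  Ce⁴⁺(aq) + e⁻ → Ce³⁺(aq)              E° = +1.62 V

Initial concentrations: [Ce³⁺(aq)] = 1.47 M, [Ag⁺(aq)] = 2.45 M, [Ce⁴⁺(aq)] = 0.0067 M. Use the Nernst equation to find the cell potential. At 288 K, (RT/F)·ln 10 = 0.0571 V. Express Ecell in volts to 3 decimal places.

+0.654 V

The Ce⁴⁺/Ce³⁺ couple has the more positive E°, so it is the cathode; Ag⁺/Ag is the anode.
E°cell = +1.62 − (+0.81) = +0.81 V, with n = 1 electron transferred.
For the overall reaction Ce⁴⁺(aq) + Ag(s) → Ce³⁺(aq) + Ag⁺(aq), Q = ([Ce³⁺(aq)]·[Ag⁺(aq)]) / [Ce⁴⁺(aq)] = 538, giving log Q = 2.730.
Applying E = E° − (RT ln10/nF)·log Q gives +0.81 − (0.0571/1)(2.730) = +0.654 V.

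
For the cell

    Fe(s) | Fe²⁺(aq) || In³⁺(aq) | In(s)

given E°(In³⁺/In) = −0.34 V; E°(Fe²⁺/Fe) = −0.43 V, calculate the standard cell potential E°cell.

By convention the left-hand electrode in cell notation is the anode (oxidation) and the right-hand electrode is the cathode (reduction).
E°cell = E°(right) − E°(left) = −0.34 − (−0.43) = +0.09 V.

+0.09 V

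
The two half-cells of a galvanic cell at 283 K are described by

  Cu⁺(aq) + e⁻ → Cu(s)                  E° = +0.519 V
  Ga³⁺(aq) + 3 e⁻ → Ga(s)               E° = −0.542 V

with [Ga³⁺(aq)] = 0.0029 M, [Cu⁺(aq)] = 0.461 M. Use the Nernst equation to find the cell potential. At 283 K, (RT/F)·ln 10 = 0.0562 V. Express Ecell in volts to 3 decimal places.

+1.090 V

Cu⁺/Cu is reduced (cathode, E° = +0.519 V) and Ga³⁺/Ga is oxidized (anode).
E°cell = E°cat − E°an = +0.519 − (−0.542) = +1.061 V; n = 3.
Balancing gives 3 Cu⁺(aq) + Ga(s) → 3 Cu(s) + Ga³⁺(aq); hence Q = [Ga³⁺(aq)] / [Cu⁺(aq)]^3 = 0.0296 (log Q = −1.529).
By the Nernst equation, E = +1.061 − (0.0562/3)·(−1.529) = +1.090 V.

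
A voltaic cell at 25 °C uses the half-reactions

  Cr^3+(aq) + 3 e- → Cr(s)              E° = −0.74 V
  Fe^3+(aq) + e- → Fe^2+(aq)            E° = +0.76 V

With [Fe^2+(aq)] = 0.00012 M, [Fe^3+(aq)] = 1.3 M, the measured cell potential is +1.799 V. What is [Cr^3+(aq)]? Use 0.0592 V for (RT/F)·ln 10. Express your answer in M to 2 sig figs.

0.00090 M

With Fe³⁺/Fe²⁺ at the cathode and Cr³⁺/Cr at the anode, E°cell = +0.76 − (−0.74) = +1.50 V (n = 3).
Since E = E° − (0.0592/n)·log Q, log Q = n(E° − E)/0.0592 = −15.152.
The balanced reaction is 3 Fe^3+(aq) + Cr(s) → 3 Fe^2+(aq) + Cr^3+(aq), so Q = ([Fe^2+(aq)]^3·[Cr^3+(aq)]) / [Fe^3+(aq)]^3.
Substituting the known concentrations and solving, log [Cr^3+(aq)] = −3.048 and [Cr^3+(aq)] = 0.00090 M.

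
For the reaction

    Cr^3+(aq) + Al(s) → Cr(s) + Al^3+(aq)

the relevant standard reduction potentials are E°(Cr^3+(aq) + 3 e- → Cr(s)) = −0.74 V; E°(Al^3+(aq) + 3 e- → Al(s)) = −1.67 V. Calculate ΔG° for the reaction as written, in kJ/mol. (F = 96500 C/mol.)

−269 kJ/mol

In the reaction as written Cr^3+(aq) is reduced, so the Cr³⁺/Cr couple is the cathode and Al³⁺/Al is the anode.
E°cell = −0.74 − (−1.67) = +0.93 V; balancing electrons gives n = 3.
ΔG° = −nFE°cell = −(3)(96500)(+0.93) J/mol = −269 kJ/mol.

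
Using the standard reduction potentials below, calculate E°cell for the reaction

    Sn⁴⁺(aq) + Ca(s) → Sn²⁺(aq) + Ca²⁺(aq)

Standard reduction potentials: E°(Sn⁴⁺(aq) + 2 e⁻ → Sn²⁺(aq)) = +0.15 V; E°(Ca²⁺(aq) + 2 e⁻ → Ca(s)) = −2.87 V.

+3.02 V

Sn⁴⁺(aq) gains electrons, so the Sn⁴⁺/Sn²⁺ couple is the cathode; the Ca²⁺/Ca couple is the anode.
E°cell = E°(cathode) − E°(anode) = +0.15 − (−2.87) = +3.02 V.
The positive value indicates the reaction is spontaneous as written.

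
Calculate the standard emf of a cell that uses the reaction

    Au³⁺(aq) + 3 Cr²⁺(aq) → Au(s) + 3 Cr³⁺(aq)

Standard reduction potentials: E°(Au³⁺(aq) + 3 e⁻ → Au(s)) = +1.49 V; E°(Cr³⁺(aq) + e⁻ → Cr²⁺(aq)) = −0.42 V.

+1.91 V

Au³⁺(aq) gains electrons, so the Au³⁺/Au couple is the cathode; the Cr³⁺/Cr²⁺ couple is the anode.
E°cell = E°(cathode) − E°(anode) = +1.49 − (−0.42) = +1.91 V.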